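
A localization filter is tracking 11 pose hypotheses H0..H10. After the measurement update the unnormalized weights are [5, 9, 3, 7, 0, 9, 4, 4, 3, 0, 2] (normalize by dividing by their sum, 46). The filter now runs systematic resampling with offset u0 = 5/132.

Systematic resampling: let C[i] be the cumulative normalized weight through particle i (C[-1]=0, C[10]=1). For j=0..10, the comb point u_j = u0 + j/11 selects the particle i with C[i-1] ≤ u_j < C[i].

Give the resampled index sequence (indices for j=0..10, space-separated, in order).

0 1 1 2 3 3 5 5 6 7 8

C = [5/46, 7/23, 17/46, 12/23, 12/23, 33/46, 37/46, 41/46, 22/23, 22/23, 1]
j=0: u_0=5/132 ∈ [0, 5/46) → index 0
j=1: u_1=17/132 ∈ [5/46, 7/23) → index 1
j=2: u_2=29/132 ∈ [5/46, 7/23) → index 1
j=3: u_3=41/132 ∈ [7/23, 17/46) → index 2
j=4: u_4=53/132 ∈ [17/46, 12/23) → index 3
j=5: u_5=65/132 ∈ [17/46, 12/23) → index 3
j=6: u_6=7/12 ∈ [12/23, 33/46) → index 5
j=7: u_7=89/132 ∈ [12/23, 33/46) → index 5
j=8: u_8=101/132 ∈ [33/46, 37/46) → index 6
j=9: u_9=113/132 ∈ [37/46, 41/46) → index 7
j=10: u_10=125/132 ∈ [41/46, 22/23) → index 8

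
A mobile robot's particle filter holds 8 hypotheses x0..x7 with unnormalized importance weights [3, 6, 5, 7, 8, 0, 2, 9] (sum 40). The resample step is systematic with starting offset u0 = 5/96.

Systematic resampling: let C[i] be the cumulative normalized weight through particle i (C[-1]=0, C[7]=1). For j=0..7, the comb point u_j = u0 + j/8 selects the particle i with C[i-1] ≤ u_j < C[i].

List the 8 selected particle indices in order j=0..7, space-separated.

0 1 2 3 4 4 7 7

C = [3/40, 9/40, 7/20, 21/40, 29/40, 29/40, 31/40, 1]
j=0: u_0=5/96 ∈ [0, 3/40) → index 0
j=1: u_1=17/96 ∈ [3/40, 9/40) → index 1
j=2: u_2=29/96 ∈ [9/40, 7/20) → index 2
j=3: u_3=41/96 ∈ [7/20, 21/40) → index 3
j=4: u_4=53/96 ∈ [21/40, 29/40) → index 4
j=5: u_5=65/96 ∈ [21/40, 29/40) → index 4
j=6: u_6=77/96 ∈ [31/40, 1) → index 7
j=7: u_7=89/96 ∈ [31/40, 1) → index 7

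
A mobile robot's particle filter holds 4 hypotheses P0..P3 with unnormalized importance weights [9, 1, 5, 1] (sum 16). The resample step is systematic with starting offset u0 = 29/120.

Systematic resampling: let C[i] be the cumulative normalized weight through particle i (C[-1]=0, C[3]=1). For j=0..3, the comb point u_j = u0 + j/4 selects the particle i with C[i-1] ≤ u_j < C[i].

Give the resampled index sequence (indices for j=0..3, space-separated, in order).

C = [9/16, 5/8, 15/16, 1]
j=0: u_0=29/120 ∈ [0, 9/16) → index 0
j=1: u_1=59/120 ∈ [0, 9/16) → index 0
j=2: u_2=89/120 ∈ [5/8, 15/16) → index 2
j=3: u_3=119/120 ∈ [15/16, 1) → index 3

0 0 2 3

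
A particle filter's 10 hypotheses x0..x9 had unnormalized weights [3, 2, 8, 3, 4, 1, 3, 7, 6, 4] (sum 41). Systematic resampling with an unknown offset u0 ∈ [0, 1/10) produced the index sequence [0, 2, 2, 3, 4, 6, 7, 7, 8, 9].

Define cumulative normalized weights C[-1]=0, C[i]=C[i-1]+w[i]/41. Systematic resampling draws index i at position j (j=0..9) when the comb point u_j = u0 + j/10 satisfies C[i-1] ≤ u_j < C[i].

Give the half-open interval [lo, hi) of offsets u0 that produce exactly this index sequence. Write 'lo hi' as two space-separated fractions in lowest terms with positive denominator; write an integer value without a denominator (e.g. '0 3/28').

9/410 23/410

C = [3/41, 5/41, 13/41, 16/41, 20/41, 21/41, 24/41, 31/41, 37/41, 1]
j=0 picked index 0: u0 ∈ [0, 3/41)
j=1 picked index 2: u0 ∈ [9/410, 89/410)
j=2 picked index 2: u0 ∈ [-16/205, 24/205)
j=3 picked index 3: u0 ∈ [7/410, 37/410)
j=4 picked index 4: u0 ∈ [-2/205, 18/205)
j=5 picked index 6: u0 ∈ [1/82, 7/82)
j=6 picked index 7: u0 ∈ [-3/205, 32/205)
j=7 picked index 7: u0 ∈ [-47/410, 23/410)
j=8 picked index 8: u0 ∈ [-9/205, 21/205)
j=9 picked index 9: u0 ∈ [1/410, 1/10)
intersection: [9/410, 23/410)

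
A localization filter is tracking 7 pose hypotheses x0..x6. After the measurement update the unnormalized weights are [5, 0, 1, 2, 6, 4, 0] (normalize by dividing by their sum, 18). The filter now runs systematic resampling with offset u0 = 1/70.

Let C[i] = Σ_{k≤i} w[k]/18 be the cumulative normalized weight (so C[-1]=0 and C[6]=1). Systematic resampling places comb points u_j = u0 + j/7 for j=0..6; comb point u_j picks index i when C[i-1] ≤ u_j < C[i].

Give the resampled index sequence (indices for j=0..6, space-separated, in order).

C = [5/18, 5/18, 1/3, 4/9, 7/9, 1, 1]
j=0: u_0=1/70 ∈ [0, 5/18) → index 0
j=1: u_1=11/70 ∈ [0, 5/18) → index 0
j=2: u_2=3/10 ∈ [5/18, 1/3) → index 2
j=3: u_3=31/70 ∈ [1/3, 4/9) → index 3
j=4: u_4=41/70 ∈ [4/9, 7/9) → index 4
j=5: u_5=51/70 ∈ [4/9, 7/9) → index 4
j=6: u_6=61/70 ∈ [7/9, 1) → index 5

0 0 2 3 4 4 5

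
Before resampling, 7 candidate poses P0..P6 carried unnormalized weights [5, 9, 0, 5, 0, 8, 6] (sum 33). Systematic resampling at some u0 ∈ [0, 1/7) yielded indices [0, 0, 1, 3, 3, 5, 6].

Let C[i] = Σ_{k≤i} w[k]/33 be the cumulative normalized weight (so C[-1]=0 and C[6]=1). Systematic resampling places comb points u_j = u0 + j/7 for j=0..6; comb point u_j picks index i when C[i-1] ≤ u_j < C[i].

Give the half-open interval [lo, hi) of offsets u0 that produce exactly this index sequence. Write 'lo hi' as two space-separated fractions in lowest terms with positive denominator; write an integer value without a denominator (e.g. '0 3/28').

C = [5/33, 14/33, 14/33, 19/33, 19/33, 9/11, 1]
j=0 picked index 0: u0 ∈ [0, 5/33)
j=1 picked index 0: u0 ∈ [-1/7, 2/231)
j=2 picked index 1: u0 ∈ [-31/231, 32/231)
j=3 picked index 3: u0 ∈ [-1/231, 34/231)
j=4 picked index 3: u0 ∈ [-34/231, 1/231)
j=5 picked index 5: u0 ∈ [-32/231, 8/77)
j=6 picked index 6: u0 ∈ [-3/77, 1/7)
intersection: [0, 1/231)

0 1/231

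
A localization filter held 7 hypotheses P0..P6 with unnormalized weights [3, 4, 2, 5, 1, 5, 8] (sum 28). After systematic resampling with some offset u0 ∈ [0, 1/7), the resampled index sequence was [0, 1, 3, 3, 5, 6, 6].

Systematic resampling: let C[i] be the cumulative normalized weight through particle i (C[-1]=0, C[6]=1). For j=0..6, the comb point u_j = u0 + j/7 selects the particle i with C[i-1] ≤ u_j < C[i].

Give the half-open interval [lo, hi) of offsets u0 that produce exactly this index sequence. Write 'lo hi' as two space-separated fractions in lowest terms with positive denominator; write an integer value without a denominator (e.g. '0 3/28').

C = [3/28, 1/4, 9/28, 1/2, 15/28, 5/7, 1]
j=0 picked index 0: u0 ∈ [0, 3/28)
j=1 picked index 1: u0 ∈ [-1/28, 3/28)
j=2 picked index 3: u0 ∈ [1/28, 3/14)
j=3 picked index 3: u0 ∈ [-3/28, 1/14)
j=4 picked index 5: u0 ∈ [-1/28, 1/7)
j=5 picked index 6: u0 ∈ [0, 2/7)
j=6 picked index 6: u0 ∈ [-1/7, 1/7)
intersection: [1/28, 1/14)

1/28 1/14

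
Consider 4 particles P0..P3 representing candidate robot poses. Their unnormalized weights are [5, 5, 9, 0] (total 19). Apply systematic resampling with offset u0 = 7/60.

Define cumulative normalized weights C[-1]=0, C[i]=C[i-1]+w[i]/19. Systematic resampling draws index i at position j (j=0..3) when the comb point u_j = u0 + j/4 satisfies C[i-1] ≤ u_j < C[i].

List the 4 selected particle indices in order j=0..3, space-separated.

C = [5/19, 10/19, 1, 1]
j=0: u_0=7/60 ∈ [0, 5/19) → index 0
j=1: u_1=11/30 ∈ [5/19, 10/19) → index 1
j=2: u_2=37/60 ∈ [10/19, 1) → index 2
j=3: u_3=13/15 ∈ [10/19, 1) → index 2

0 1 2 2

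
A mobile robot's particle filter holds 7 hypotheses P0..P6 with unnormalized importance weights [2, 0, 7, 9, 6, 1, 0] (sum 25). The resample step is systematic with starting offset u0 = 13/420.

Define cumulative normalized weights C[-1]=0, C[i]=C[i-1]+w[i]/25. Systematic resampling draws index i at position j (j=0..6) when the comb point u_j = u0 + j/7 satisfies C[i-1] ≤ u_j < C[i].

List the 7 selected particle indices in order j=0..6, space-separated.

0 2 2 3 3 4 4

C = [2/25, 2/25, 9/25, 18/25, 24/25, 1, 1]
j=0: u_0=13/420 ∈ [0, 2/25) → index 0
j=1: u_1=73/420 ∈ [2/25, 9/25) → index 2
j=2: u_2=19/60 ∈ [2/25, 9/25) → index 2
j=3: u_3=193/420 ∈ [9/25, 18/25) → index 3
j=4: u_4=253/420 ∈ [9/25, 18/25) → index 3
j=5: u_5=313/420 ∈ [18/25, 24/25) → index 4
j=6: u_6=373/420 ∈ [18/25, 24/25) → index 4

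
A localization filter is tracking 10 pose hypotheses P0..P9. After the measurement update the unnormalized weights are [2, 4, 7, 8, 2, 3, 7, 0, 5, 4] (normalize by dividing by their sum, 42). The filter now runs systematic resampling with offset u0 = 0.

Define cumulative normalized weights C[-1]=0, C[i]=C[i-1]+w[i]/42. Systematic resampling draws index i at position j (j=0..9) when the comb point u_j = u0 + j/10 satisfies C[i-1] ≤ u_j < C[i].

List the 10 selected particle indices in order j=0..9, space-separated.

0 1 2 2 3 4 5 6 8 8

C = [1/21, 1/7, 13/42, 1/2, 23/42, 13/21, 11/14, 11/14, 19/21, 1]
j=0: u_0=0 ∈ [0, 1/21) → index 0
j=1: u_1=1/10 ∈ [1/21, 1/7) → index 1
j=2: u_2=1/5 ∈ [1/7, 13/42) → index 2
j=3: u_3=3/10 ∈ [1/7, 13/42) → index 2
j=4: u_4=2/5 ∈ [13/42, 1/2) → index 3
j=5: u_5=1/2 ∈ [1/2, 23/42) → index 4
j=6: u_6=3/5 ∈ [23/42, 13/21) → index 5
j=7: u_7=7/10 ∈ [13/21, 11/14) → index 6
j=8: u_8=4/5 ∈ [11/14, 19/21) → index 8
j=9: u_9=9/10 ∈ [11/14, 19/21) → index 8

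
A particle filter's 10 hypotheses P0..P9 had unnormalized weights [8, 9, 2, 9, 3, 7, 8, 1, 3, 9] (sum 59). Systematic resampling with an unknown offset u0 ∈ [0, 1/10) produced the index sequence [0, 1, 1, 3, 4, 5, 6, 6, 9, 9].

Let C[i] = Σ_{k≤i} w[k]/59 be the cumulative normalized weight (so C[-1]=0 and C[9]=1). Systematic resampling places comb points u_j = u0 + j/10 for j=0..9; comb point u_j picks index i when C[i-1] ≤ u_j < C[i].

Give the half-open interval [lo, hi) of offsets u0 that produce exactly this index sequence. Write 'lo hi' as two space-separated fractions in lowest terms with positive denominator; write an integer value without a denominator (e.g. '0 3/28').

C = [8/59, 17/59, 19/59, 28/59, 31/59, 38/59, 46/59, 47/59, 50/59, 1]
j=0 picked index 0: u0 ∈ [0, 8/59)
j=1 picked index 1: u0 ∈ [21/590, 111/590)
j=2 picked index 1: u0 ∈ [-19/295, 26/295)
j=3 picked index 3: u0 ∈ [13/590, 103/590)
j=4 picked index 4: u0 ∈ [22/295, 37/295)
j=5 picked index 5: u0 ∈ [3/118, 17/118)
j=6 picked index 6: u0 ∈ [13/295, 53/295)
j=7 picked index 6: u0 ∈ [-33/590, 47/590)
j=8 picked index 9: u0 ∈ [14/295, 1/5)
j=9 picked index 9: u0 ∈ [-31/590, 1/10)
intersection: [22/295, 47/590)

22/295 47/590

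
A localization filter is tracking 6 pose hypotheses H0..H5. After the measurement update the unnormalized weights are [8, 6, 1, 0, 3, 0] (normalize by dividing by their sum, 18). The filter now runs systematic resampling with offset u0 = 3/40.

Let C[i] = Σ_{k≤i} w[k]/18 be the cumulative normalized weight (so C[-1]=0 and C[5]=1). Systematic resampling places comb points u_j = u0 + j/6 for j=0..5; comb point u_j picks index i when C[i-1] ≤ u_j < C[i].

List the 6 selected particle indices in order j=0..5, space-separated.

0 0 0 1 1 4

C = [4/9, 7/9, 5/6, 5/6, 1, 1]
j=0: u_0=3/40 ∈ [0, 4/9) → index 0
j=1: u_1=29/120 ∈ [0, 4/9) → index 0
j=2: u_2=49/120 ∈ [0, 4/9) → index 0
j=3: u_3=23/40 ∈ [4/9, 7/9) → index 1
j=4: u_4=89/120 ∈ [4/9, 7/9) → index 1
j=5: u_5=109/120 ∈ [5/6, 1) → index 4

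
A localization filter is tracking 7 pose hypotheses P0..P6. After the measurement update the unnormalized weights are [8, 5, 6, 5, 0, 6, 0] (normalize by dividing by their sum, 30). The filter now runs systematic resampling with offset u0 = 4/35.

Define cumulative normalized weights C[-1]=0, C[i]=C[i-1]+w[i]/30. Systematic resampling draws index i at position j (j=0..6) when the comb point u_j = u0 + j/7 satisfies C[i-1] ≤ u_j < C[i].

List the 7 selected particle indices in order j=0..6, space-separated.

0 0 1 2 3 5 5

C = [4/15, 13/30, 19/30, 4/5, 4/5, 1, 1]
j=0: u_0=4/35 ∈ [0, 4/15) → index 0
j=1: u_1=9/35 ∈ [0, 4/15) → index 0
j=2: u_2=2/5 ∈ [4/15, 13/30) → index 1
j=3: u_3=19/35 ∈ [13/30, 19/30) → index 2
j=4: u_4=24/35 ∈ [19/30, 4/5) → index 3
j=5: u_5=29/35 ∈ [4/5, 1) → index 5
j=6: u_6=34/35 ∈ [4/5, 1) → index 5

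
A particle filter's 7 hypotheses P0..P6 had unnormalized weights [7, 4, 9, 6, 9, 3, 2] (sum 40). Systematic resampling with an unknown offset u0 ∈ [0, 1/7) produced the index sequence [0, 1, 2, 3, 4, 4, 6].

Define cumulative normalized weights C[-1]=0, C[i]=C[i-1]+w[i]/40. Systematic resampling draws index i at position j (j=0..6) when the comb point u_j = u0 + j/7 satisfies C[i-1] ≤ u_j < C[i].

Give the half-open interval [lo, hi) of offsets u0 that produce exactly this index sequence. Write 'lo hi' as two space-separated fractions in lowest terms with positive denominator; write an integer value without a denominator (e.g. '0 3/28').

13/140 37/280

C = [7/40, 11/40, 1/2, 13/20, 7/8, 19/20, 1]
j=0 picked index 0: u0 ∈ [0, 7/40)
j=1 picked index 1: u0 ∈ [9/280, 37/280)
j=2 picked index 2: u0 ∈ [-3/280, 3/14)
j=3 picked index 3: u0 ∈ [1/14, 31/140)
j=4 picked index 4: u0 ∈ [11/140, 17/56)
j=5 picked index 4: u0 ∈ [-9/140, 9/56)
j=6 picked index 6: u0 ∈ [13/140, 1/7)
intersection: [13/140, 37/280)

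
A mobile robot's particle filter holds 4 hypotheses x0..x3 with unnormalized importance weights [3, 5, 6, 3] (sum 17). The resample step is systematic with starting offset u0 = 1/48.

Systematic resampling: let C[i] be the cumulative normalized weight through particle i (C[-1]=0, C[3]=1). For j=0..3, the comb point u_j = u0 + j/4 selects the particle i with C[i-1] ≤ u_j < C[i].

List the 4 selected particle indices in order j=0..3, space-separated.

0 1 2 2

C = [3/17, 8/17, 14/17, 1]
j=0: u_0=1/48 ∈ [0, 3/17) → index 0
j=1: u_1=13/48 ∈ [3/17, 8/17) → index 1
j=2: u_2=25/48 ∈ [8/17, 14/17) → index 2
j=3: u_3=37/48 ∈ [8/17, 14/17) → index 2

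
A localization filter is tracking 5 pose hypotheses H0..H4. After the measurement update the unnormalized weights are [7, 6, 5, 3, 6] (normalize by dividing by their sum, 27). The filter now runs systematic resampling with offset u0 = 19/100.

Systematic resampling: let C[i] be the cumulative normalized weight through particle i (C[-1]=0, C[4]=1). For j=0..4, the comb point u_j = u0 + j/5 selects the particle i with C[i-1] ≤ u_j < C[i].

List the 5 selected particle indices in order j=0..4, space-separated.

C = [7/27, 13/27, 2/3, 7/9, 1]
j=0: u_0=19/100 ∈ [0, 7/27) → index 0
j=1: u_1=39/100 ∈ [7/27, 13/27) → index 1
j=2: u_2=59/100 ∈ [13/27, 2/3) → index 2
j=3: u_3=79/100 ∈ [7/9, 1) → index 4
j=4: u_4=99/100 ∈ [7/9, 1) → index 4

0 1 2 4 4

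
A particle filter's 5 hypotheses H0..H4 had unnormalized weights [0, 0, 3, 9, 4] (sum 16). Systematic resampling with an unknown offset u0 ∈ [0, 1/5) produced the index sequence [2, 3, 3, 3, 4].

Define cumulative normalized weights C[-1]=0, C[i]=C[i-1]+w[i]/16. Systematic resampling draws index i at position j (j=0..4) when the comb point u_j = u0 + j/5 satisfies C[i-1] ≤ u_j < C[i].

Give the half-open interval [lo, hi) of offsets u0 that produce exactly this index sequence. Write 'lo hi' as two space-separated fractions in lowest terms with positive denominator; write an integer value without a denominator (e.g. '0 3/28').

C = [0, 0, 3/16, 3/4, 1]
j=0 picked index 2: u0 ∈ [0, 3/16)
j=1 picked index 3: u0 ∈ [-1/80, 11/20)
j=2 picked index 3: u0 ∈ [-17/80, 7/20)
j=3 picked index 3: u0 ∈ [-33/80, 3/20)
j=4 picked index 4: u0 ∈ [-1/20, 1/5)
intersection: [0, 3/20)

0 3/20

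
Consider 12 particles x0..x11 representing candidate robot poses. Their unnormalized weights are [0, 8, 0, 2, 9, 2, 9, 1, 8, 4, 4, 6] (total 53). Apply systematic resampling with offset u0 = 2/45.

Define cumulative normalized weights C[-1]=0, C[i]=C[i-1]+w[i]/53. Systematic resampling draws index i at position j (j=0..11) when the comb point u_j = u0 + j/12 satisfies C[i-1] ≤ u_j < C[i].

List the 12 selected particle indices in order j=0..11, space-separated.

1 1 4 4 5 6 6 8 8 9 10 11

C = [0, 8/53, 8/53, 10/53, 19/53, 21/53, 30/53, 31/53, 39/53, 43/53, 47/53, 1]
j=0: u_0=2/45 ∈ [0, 8/53) → index 1
j=1: u_1=23/180 ∈ [0, 8/53) → index 1
j=2: u_2=19/90 ∈ [10/53, 19/53) → index 4
j=3: u_3=53/180 ∈ [10/53, 19/53) → index 4
j=4: u_4=17/45 ∈ [19/53, 21/53) → index 5
j=5: u_5=83/180 ∈ [21/53, 30/53) → index 6
j=6: u_6=49/90 ∈ [21/53, 30/53) → index 6
j=7: u_7=113/180 ∈ [31/53, 39/53) → index 8
j=8: u_8=32/45 ∈ [31/53, 39/53) → index 8
j=9: u_9=143/180 ∈ [39/53, 43/53) → index 9
j=10: u_10=79/90 ∈ [43/53, 47/53) → index 10
j=11: u_11=173/180 ∈ [47/53, 1) → index 11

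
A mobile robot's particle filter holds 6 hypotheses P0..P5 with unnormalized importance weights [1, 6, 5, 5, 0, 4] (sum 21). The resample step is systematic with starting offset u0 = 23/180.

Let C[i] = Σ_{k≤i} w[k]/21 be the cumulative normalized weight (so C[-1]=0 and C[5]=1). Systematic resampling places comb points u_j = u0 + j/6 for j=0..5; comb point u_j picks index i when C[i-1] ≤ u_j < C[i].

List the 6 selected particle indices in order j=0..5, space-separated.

C = [1/21, 1/3, 4/7, 17/21, 17/21, 1]
j=0: u_0=23/180 ∈ [1/21, 1/3) → index 1
j=1: u_1=53/180 ∈ [1/21, 1/3) → index 1
j=2: u_2=83/180 ∈ [1/3, 4/7) → index 2
j=3: u_3=113/180 ∈ [4/7, 17/21) → index 3
j=4: u_4=143/180 ∈ [4/7, 17/21) → index 3
j=5: u_5=173/180 ∈ [17/21, 1) → index 5

1 1 2 3 3 5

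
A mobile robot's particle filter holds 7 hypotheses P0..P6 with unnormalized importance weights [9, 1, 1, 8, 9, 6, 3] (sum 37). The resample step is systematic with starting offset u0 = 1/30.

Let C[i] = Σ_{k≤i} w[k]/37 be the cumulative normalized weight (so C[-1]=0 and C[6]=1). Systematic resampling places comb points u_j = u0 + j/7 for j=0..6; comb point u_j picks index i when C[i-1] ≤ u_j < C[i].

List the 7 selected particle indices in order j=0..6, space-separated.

C = [9/37, 10/37, 11/37, 19/37, 28/37, 34/37, 1]
j=0: u_0=1/30 ∈ [0, 9/37) → index 0
j=1: u_1=37/210 ∈ [0, 9/37) → index 0
j=2: u_2=67/210 ∈ [11/37, 19/37) → index 3
j=3: u_3=97/210 ∈ [11/37, 19/37) → index 3
j=4: u_4=127/210 ∈ [19/37, 28/37) → index 4
j=5: u_5=157/210 ∈ [19/37, 28/37) → index 4
j=6: u_6=187/210 ∈ [28/37, 34/37) → index 5

0 0 3 3 4 4 5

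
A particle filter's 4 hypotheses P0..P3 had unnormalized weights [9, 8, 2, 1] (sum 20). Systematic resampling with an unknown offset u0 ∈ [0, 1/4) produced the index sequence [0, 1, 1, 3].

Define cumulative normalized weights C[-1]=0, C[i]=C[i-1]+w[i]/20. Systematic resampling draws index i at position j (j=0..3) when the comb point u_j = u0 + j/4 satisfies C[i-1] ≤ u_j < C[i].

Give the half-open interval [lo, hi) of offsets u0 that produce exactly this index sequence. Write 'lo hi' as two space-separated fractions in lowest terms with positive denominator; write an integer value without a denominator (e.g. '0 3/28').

1/5 1/4

C = [9/20, 17/20, 19/20, 1]
j=0 picked index 0: u0 ∈ [0, 9/20)
j=1 picked index 1: u0 ∈ [1/5, 3/5)
j=2 picked index 1: u0 ∈ [-1/20, 7/20)
j=3 picked index 3: u0 ∈ [1/5, 1/4)
intersection: [1/5, 1/4)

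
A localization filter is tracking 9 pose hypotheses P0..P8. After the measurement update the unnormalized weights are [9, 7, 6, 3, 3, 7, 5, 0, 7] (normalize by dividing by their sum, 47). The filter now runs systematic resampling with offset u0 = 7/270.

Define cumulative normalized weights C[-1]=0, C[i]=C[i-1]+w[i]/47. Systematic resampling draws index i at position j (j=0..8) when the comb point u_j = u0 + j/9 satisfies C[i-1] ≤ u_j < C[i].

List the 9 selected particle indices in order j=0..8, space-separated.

0 0 1 2 3 4 5 6 8

C = [9/47, 16/47, 22/47, 25/47, 28/47, 35/47, 40/47, 40/47, 1]
j=0: u_0=7/270 ∈ [0, 9/47) → index 0
j=1: u_1=37/270 ∈ [0, 9/47) → index 0
j=2: u_2=67/270 ∈ [9/47, 16/47) → index 1
j=3: u_3=97/270 ∈ [16/47, 22/47) → index 2
j=4: u_4=127/270 ∈ [22/47, 25/47) → index 3
j=5: u_5=157/270 ∈ [25/47, 28/47) → index 4
j=6: u_6=187/270 ∈ [28/47, 35/47) → index 5
j=7: u_7=217/270 ∈ [35/47, 40/47) → index 6
j=8: u_8=247/270 ∈ [40/47, 1) → index 8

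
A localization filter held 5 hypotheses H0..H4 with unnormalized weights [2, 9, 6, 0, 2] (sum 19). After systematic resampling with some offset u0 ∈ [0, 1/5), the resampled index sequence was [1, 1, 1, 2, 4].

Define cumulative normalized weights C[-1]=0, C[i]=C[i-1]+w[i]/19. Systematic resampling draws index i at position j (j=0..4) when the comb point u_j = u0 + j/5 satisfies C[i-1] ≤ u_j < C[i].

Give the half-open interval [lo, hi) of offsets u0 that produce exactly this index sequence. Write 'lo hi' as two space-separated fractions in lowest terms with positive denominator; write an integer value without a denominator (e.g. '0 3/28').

C = [2/19, 11/19, 17/19, 17/19, 1]
j=0 picked index 1: u0 ∈ [2/19, 11/19)
j=1 picked index 1: u0 ∈ [-9/95, 36/95)
j=2 picked index 1: u0 ∈ [-28/95, 17/95)
j=3 picked index 2: u0 ∈ [-2/95, 28/95)
j=4 picked index 4: u0 ∈ [9/95, 1/5)
intersection: [2/19, 17/95)

2/19 17/95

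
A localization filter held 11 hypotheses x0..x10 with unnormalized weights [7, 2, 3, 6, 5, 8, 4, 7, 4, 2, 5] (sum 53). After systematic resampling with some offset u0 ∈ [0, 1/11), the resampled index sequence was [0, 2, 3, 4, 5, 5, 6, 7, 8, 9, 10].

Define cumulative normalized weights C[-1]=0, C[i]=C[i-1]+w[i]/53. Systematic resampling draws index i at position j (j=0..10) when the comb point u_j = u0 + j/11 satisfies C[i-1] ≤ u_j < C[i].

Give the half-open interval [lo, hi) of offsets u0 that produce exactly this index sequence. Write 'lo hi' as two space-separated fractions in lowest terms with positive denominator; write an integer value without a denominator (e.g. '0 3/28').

C = [7/53, 9/53, 12/53, 18/53, 23/53, 31/53, 35/53, 42/53, 46/53, 48/53, 1]
j=0 picked index 0: u0 ∈ [0, 7/53)
j=1 picked index 2: u0 ∈ [46/583, 79/583)
j=2 picked index 3: u0 ∈ [26/583, 92/583)
j=3 picked index 4: u0 ∈ [39/583, 94/583)
j=4 picked index 5: u0 ∈ [41/583, 129/583)
j=5 picked index 5: u0 ∈ [-12/583, 76/583)
j=6 picked index 6: u0 ∈ [23/583, 67/583)
j=7 picked index 7: u0 ∈ [14/583, 91/583)
j=8 picked index 8: u0 ∈ [38/583, 82/583)
j=9 picked index 9: u0 ∈ [29/583, 51/583)
j=10 picked index 10: u0 ∈ [-2/583, 1/11)
intersection: [46/583, 51/583)

46/583 51/583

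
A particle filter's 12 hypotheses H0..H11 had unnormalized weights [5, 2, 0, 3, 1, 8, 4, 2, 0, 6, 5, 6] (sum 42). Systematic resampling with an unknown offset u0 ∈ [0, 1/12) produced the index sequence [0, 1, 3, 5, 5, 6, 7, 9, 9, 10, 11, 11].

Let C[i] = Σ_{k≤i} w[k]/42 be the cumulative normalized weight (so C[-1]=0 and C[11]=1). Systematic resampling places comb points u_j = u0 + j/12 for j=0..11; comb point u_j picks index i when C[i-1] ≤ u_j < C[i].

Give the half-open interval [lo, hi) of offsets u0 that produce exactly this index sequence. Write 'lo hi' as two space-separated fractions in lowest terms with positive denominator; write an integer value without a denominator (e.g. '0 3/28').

C = [5/42, 1/6, 1/6, 5/21, 11/42, 19/42, 23/42, 25/42, 25/42, 31/42, 6/7, 1]
j=0 picked index 0: u0 ∈ [0, 5/42)
j=1 picked index 1: u0 ∈ [1/28, 1/12)
j=2 picked index 3: u0 ∈ [0, 1/14)
j=3 picked index 5: u0 ∈ [1/84, 17/84)
j=4 picked index 5: u0 ∈ [-1/14, 5/42)
j=5 picked index 6: u0 ∈ [1/28, 11/84)
j=6 picked index 7: u0 ∈ [1/21, 2/21)
j=7 picked index 9: u0 ∈ [1/84, 13/84)
j=8 picked index 9: u0 ∈ [-1/14, 1/14)
j=9 picked index 10: u0 ∈ [-1/84, 3/28)
j=10 picked index 11: u0 ∈ [1/42, 1/6)
j=11 picked index 11: u0 ∈ [-5/84, 1/12)
intersection: [1/21, 1/14)

1/21 1/14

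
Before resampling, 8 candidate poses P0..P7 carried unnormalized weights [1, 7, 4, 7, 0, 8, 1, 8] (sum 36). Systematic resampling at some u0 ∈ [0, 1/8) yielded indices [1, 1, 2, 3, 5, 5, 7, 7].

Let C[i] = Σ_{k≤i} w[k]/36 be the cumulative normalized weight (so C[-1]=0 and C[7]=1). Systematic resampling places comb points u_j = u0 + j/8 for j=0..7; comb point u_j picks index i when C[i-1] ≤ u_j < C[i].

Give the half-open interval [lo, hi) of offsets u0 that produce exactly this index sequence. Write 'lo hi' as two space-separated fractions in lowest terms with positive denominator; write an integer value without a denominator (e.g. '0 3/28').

1/36 1/12

C = [1/36, 2/9, 1/3, 19/36, 19/36, 3/4, 7/9, 1]
j=0 picked index 1: u0 ∈ [1/36, 2/9)
j=1 picked index 1: u0 ∈ [-7/72, 7/72)
j=2 picked index 2: u0 ∈ [-1/36, 1/12)
j=3 picked index 3: u0 ∈ [-1/24, 11/72)
j=4 picked index 5: u0 ∈ [1/36, 1/4)
j=5 picked index 5: u0 ∈ [-7/72, 1/8)
j=6 picked index 7: u0 ∈ [1/36, 1/4)
j=7 picked index 7: u0 ∈ [-7/72, 1/8)
intersection: [1/36, 1/12)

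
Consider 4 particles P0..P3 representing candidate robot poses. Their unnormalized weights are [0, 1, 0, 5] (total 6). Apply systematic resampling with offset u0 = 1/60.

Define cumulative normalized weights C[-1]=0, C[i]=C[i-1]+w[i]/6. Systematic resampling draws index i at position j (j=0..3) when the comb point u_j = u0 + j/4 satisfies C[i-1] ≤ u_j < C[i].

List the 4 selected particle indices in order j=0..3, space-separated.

C = [0, 1/6, 1/6, 1]
j=0: u_0=1/60 ∈ [0, 1/6) → index 1
j=1: u_1=4/15 ∈ [1/6, 1) → index 3
j=2: u_2=31/60 ∈ [1/6, 1) → index 3
j=3: u_3=23/30 ∈ [1/6, 1) → index 3

1 3 3 3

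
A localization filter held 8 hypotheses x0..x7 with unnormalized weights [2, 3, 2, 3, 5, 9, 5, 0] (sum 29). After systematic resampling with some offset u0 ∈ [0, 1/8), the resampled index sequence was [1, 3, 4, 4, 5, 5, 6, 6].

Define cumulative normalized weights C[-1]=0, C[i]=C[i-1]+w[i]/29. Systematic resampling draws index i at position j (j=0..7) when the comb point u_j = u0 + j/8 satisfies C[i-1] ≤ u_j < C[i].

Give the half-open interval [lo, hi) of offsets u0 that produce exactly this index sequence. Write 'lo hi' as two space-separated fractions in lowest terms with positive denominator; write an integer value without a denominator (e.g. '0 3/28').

27/232 1/8

C = [2/29, 5/29, 7/29, 10/29, 15/29, 24/29, 1, 1]
j=0 picked index 1: u0 ∈ [2/29, 5/29)
j=1 picked index 3: u0 ∈ [27/232, 51/232)
j=2 picked index 4: u0 ∈ [11/116, 31/116)
j=3 picked index 4: u0 ∈ [-7/232, 33/232)
j=4 picked index 5: u0 ∈ [1/58, 19/58)
j=5 picked index 5: u0 ∈ [-25/232, 47/232)
j=6 picked index 6: u0 ∈ [9/116, 1/4)
j=7 picked index 6: u0 ∈ [-11/232, 1/8)
intersection: [27/232, 1/8)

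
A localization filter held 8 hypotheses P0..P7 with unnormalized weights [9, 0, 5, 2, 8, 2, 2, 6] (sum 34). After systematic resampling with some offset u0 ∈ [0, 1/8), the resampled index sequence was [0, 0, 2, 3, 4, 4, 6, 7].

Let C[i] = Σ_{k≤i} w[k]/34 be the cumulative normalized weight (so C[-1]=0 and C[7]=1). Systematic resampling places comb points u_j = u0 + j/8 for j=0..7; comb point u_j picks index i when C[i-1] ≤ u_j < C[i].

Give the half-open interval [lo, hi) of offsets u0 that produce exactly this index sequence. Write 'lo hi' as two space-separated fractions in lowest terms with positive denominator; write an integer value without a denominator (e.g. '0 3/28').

5/136 5/68

C = [9/34, 9/34, 7/17, 8/17, 12/17, 13/17, 14/17, 1]
j=0 picked index 0: u0 ∈ [0, 9/34)
j=1 picked index 0: u0 ∈ [-1/8, 19/136)
j=2 picked index 2: u0 ∈ [1/68, 11/68)
j=3 picked index 3: u0 ∈ [5/136, 13/136)
j=4 picked index 4: u0 ∈ [-1/34, 7/34)
j=5 picked index 4: u0 ∈ [-21/136, 11/136)
j=6 picked index 6: u0 ∈ [1/68, 5/68)
j=7 picked index 7: u0 ∈ [-7/136, 1/8)
intersection: [5/136, 5/68)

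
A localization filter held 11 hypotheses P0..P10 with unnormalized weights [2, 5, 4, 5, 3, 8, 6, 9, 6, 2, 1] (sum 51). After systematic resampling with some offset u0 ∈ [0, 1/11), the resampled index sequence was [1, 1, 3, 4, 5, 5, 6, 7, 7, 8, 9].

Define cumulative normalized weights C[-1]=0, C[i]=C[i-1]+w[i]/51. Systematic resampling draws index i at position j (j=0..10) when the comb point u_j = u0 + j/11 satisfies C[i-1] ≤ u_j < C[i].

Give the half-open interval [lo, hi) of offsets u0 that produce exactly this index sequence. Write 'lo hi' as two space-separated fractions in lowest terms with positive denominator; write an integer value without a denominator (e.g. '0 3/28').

C = [2/51, 7/51, 11/51, 16/51, 19/51, 9/17, 11/17, 14/17, 16/17, 50/51, 1]
j=0 picked index 1: u0 ∈ [2/51, 7/51)
j=1 picked index 1: u0 ∈ [-29/561, 26/561)
j=2 picked index 3: u0 ∈ [19/561, 74/561)
j=3 picked index 4: u0 ∈ [23/561, 56/561)
j=4 picked index 5: u0 ∈ [5/561, 31/187)
j=5 picked index 5: u0 ∈ [-46/561, 14/187)
j=6 picked index 6: u0 ∈ [-3/187, 19/187)
j=7 picked index 7: u0 ∈ [2/187, 35/187)
j=8 picked index 7: u0 ∈ [-15/187, 18/187)
j=9 picked index 8: u0 ∈ [1/187, 23/187)
j=10 picked index 9: u0 ∈ [6/187, 40/561)
intersection: [23/561, 26/561)

23/561 26/561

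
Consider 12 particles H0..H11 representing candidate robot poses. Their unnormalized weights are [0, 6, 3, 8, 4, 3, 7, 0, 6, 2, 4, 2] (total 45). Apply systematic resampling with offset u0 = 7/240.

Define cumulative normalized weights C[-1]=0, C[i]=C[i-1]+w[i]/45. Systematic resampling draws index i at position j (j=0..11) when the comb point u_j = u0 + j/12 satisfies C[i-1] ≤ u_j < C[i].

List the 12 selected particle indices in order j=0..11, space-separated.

C = [0, 2/15, 1/5, 17/45, 7/15, 8/15, 31/45, 31/45, 37/45, 13/15, 43/45, 1]
j=0: u_0=7/240 ∈ [0, 2/15) → index 1
j=1: u_1=9/80 ∈ [0, 2/15) → index 1
j=2: u_2=47/240 ∈ [2/15, 1/5) → index 2
j=3: u_3=67/240 ∈ [1/5, 17/45) → index 3
j=4: u_4=29/80 ∈ [1/5, 17/45) → index 3
j=5: u_5=107/240 ∈ [17/45, 7/15) → index 4
j=6: u_6=127/240 ∈ [7/15, 8/15) → index 5
j=7: u_7=49/80 ∈ [8/15, 31/45) → index 6
j=8: u_8=167/240 ∈ [31/45, 37/45) → index 8
j=9: u_9=187/240 ∈ [31/45, 37/45) → index 8
j=10: u_10=69/80 ∈ [37/45, 13/15) → index 9
j=11: u_11=227/240 ∈ [13/15, 43/45) → index 10

1 1 2 3 3 4 5 6 8 8 9 10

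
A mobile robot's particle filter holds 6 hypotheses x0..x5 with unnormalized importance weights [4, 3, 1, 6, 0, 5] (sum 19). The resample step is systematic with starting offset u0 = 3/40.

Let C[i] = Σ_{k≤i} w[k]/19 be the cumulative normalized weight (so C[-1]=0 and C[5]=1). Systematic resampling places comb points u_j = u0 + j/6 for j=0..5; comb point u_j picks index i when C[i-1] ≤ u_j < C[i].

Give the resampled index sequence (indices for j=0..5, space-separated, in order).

0 1 2 3 5 5

C = [4/19, 7/19, 8/19, 14/19, 14/19, 1]
j=0: u_0=3/40 ∈ [0, 4/19) → index 0
j=1: u_1=29/120 ∈ [4/19, 7/19) → index 1
j=2: u_2=49/120 ∈ [7/19, 8/19) → index 2
j=3: u_3=23/40 ∈ [8/19, 14/19) → index 3
j=4: u_4=89/120 ∈ [14/19, 1) → index 5
j=5: u_5=109/120 ∈ [14/19, 1) → index 5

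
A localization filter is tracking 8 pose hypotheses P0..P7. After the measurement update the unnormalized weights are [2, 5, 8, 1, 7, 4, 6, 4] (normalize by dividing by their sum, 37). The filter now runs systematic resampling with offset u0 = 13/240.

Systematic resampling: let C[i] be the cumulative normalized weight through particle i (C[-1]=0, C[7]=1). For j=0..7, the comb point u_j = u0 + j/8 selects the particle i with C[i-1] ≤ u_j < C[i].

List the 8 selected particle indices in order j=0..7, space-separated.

C = [2/37, 7/37, 15/37, 16/37, 23/37, 27/37, 33/37, 1]
j=0: u_0=13/240 ∈ [2/37, 7/37) → index 1
j=1: u_1=43/240 ∈ [2/37, 7/37) → index 1
j=2: u_2=73/240 ∈ [7/37, 15/37) → index 2
j=3: u_3=103/240 ∈ [15/37, 16/37) → index 3
j=4: u_4=133/240 ∈ [16/37, 23/37) → index 4
j=5: u_5=163/240 ∈ [23/37, 27/37) → index 5
j=6: u_6=193/240 ∈ [27/37, 33/37) → index 6
j=7: u_7=223/240 ∈ [33/37, 1) → index 7

1 1 2 3 4 5 6 7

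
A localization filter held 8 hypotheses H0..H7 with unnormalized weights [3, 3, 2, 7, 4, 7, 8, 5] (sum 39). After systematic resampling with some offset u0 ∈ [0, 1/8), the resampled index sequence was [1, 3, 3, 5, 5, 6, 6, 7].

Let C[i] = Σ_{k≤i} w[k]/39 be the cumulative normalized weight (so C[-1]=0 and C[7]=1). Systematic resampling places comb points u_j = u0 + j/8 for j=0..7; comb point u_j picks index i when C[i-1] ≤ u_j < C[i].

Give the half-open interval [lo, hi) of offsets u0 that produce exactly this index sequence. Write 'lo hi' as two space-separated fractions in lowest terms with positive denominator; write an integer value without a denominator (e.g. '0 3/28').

35/312 19/156

C = [1/13, 2/13, 8/39, 5/13, 19/39, 2/3, 34/39, 1]
j=0 picked index 1: u0 ∈ [1/13, 2/13)
j=1 picked index 3: u0 ∈ [25/312, 27/104)
j=2 picked index 3: u0 ∈ [-7/156, 7/52)
j=3 picked index 5: u0 ∈ [35/312, 7/24)
j=4 picked index 5: u0 ∈ [-1/78, 1/6)
j=5 picked index 6: u0 ∈ [1/24, 77/312)
j=6 picked index 6: u0 ∈ [-1/12, 19/156)
j=7 picked index 7: u0 ∈ [-1/312, 1/8)
intersection: [35/312, 19/156)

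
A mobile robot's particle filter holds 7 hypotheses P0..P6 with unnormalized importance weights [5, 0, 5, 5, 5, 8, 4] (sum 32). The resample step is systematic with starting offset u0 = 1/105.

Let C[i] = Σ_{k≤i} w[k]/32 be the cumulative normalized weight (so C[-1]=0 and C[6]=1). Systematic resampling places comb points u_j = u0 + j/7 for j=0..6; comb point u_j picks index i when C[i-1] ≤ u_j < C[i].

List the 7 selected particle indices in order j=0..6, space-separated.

0 0 2 3 4 5 5

C = [5/32, 5/32, 5/16, 15/32, 5/8, 7/8, 1]
j=0: u_0=1/105 ∈ [0, 5/32) → index 0
j=1: u_1=16/105 ∈ [0, 5/32) → index 0
j=2: u_2=31/105 ∈ [5/32, 5/16) → index 2
j=3: u_3=46/105 ∈ [5/16, 15/32) → index 3
j=4: u_4=61/105 ∈ [15/32, 5/8) → index 4
j=5: u_5=76/105 ∈ [5/8, 7/8) → index 5
j=6: u_6=13/15 ∈ [5/8, 7/8) → index 5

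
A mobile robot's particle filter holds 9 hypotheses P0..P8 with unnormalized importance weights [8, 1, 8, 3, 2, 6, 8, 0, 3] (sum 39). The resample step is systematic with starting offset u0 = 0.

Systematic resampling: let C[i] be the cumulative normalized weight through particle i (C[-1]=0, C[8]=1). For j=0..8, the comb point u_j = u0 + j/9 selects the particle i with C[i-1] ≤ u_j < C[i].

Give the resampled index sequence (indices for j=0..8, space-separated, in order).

0 0 1 2 3 4 5 6 6

C = [8/39, 3/13, 17/39, 20/39, 22/39, 28/39, 12/13, 12/13, 1]
j=0: u_0=0 ∈ [0, 8/39) → index 0
j=1: u_1=1/9 ∈ [0, 8/39) → index 0
j=2: u_2=2/9 ∈ [8/39, 3/13) → index 1
j=3: u_3=1/3 ∈ [3/13, 17/39) → index 2
j=4: u_4=4/9 ∈ [17/39, 20/39) → index 3
j=5: u_5=5/9 ∈ [20/39, 22/39) → index 4
j=6: u_6=2/3 ∈ [22/39, 28/39) → index 5
j=7: u_7=7/9 ∈ [28/39, 12/13) → index 6
j=8: u_8=8/9 ∈ [28/39, 12/13) → index 6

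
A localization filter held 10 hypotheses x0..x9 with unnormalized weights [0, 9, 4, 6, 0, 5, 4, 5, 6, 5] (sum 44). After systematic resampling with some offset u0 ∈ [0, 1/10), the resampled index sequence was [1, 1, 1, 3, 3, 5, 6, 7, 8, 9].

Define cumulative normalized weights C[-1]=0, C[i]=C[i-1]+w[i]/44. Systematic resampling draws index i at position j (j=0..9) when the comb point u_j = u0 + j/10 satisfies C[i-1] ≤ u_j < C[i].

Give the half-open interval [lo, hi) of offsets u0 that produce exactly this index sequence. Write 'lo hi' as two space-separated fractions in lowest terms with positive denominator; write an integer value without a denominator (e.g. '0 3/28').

0 1/220

C = [0, 9/44, 13/44, 19/44, 19/44, 6/11, 7/11, 3/4, 39/44, 1]
j=0 picked index 1: u0 ∈ [0, 9/44)
j=1 picked index 1: u0 ∈ [-1/10, 23/220)
j=2 picked index 1: u0 ∈ [-1/5, 1/220)
j=3 picked index 3: u0 ∈ [-1/220, 29/220)
j=4 picked index 3: u0 ∈ [-23/220, 7/220)
j=5 picked index 5: u0 ∈ [-3/44, 1/22)
j=6 picked index 6: u0 ∈ [-3/55, 2/55)
j=7 picked index 7: u0 ∈ [-7/110, 1/20)
j=8 picked index 8: u0 ∈ [-1/20, 19/220)
j=9 picked index 9: u0 ∈ [-3/220, 1/10)
intersection: [0, 1/220)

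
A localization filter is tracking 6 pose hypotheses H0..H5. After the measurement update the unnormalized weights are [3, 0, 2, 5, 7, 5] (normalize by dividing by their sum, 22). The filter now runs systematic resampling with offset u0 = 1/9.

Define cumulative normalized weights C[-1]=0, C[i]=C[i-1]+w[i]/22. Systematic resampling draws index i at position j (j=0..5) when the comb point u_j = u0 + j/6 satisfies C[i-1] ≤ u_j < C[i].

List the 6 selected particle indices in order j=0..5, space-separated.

0 3 3 4 5 5

C = [3/22, 3/22, 5/22, 5/11, 17/22, 1]
j=0: u_0=1/9 ∈ [0, 3/22) → index 0
j=1: u_1=5/18 ∈ [5/22, 5/11) → index 3
j=2: u_2=4/9 ∈ [5/22, 5/11) → index 3
j=3: u_3=11/18 ∈ [5/11, 17/22) → index 4
j=4: u_4=7/9 ∈ [17/22, 1) → index 5
j=5: u_5=17/18 ∈ [17/22, 1) → index 5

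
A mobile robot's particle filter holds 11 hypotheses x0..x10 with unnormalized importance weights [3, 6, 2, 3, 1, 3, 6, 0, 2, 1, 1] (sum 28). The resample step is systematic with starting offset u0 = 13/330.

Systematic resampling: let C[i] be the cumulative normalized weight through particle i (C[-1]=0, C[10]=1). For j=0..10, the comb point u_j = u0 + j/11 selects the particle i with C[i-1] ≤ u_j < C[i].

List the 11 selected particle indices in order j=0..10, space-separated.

0 1 1 1 3 3 5 6 6 8 9

C = [3/28, 9/28, 11/28, 1/2, 15/28, 9/14, 6/7, 6/7, 13/14, 27/28, 1]
j=0: u_0=13/330 ∈ [0, 3/28) → index 0
j=1: u_1=43/330 ∈ [3/28, 9/28) → index 1
j=2: u_2=73/330 ∈ [3/28, 9/28) → index 1
j=3: u_3=103/330 ∈ [3/28, 9/28) → index 1
j=4: u_4=133/330 ∈ [11/28, 1/2) → index 3
j=5: u_5=163/330 ∈ [11/28, 1/2) → index 3
j=6: u_6=193/330 ∈ [15/28, 9/14) → index 5
j=7: u_7=223/330 ∈ [9/14, 6/7) → index 6
j=8: u_8=23/30 ∈ [9/14, 6/7) → index 6
j=9: u_9=283/330 ∈ [6/7, 13/14) → index 8
j=10: u_10=313/330 ∈ [13/14, 27/28) → index 9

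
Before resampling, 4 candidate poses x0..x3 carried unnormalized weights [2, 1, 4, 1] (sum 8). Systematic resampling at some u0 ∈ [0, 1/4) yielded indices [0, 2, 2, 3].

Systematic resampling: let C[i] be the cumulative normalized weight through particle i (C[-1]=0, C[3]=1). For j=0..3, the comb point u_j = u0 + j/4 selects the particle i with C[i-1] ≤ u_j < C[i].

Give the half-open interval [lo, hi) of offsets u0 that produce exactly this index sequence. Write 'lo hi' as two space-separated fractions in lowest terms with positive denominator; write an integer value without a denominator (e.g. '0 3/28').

1/8 1/4

C = [1/4, 3/8, 7/8, 1]
j=0 picked index 0: u0 ∈ [0, 1/4)
j=1 picked index 2: u0 ∈ [1/8, 5/8)
j=2 picked index 2: u0 ∈ [-1/8, 3/8)
j=3 picked index 3: u0 ∈ [1/8, 1/4)
intersection: [1/8, 1/4)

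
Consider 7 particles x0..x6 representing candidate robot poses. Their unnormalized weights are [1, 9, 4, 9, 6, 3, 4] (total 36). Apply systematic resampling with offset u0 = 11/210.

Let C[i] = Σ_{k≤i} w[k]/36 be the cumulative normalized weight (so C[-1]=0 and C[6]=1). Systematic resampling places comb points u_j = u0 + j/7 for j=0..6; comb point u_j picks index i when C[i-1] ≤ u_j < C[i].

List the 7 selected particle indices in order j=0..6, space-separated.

1 1 2 3 3 4 6

C = [1/36, 5/18, 7/18, 23/36, 29/36, 8/9, 1]
j=0: u_0=11/210 ∈ [1/36, 5/18) → index 1
j=1: u_1=41/210 ∈ [1/36, 5/18) → index 1
j=2: u_2=71/210 ∈ [5/18, 7/18) → index 2
j=3: u_3=101/210 ∈ [7/18, 23/36) → index 3
j=4: u_4=131/210 ∈ [7/18, 23/36) → index 3
j=5: u_5=23/30 ∈ [23/36, 29/36) → index 4
j=6: u_6=191/210 ∈ [8/9, 1) → index 6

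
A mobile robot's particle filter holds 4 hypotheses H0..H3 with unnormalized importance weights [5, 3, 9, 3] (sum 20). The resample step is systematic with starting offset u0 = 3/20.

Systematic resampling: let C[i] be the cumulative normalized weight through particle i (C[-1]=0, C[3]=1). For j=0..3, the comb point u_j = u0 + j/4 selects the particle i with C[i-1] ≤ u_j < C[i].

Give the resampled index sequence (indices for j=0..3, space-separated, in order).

0 2 2 3

C = [1/4, 2/5, 17/20, 1]
j=0: u_0=3/20 ∈ [0, 1/4) → index 0
j=1: u_1=2/5 ∈ [2/5, 17/20) → index 2
j=2: u_2=13/20 ∈ [2/5, 17/20) → index 2
j=3: u_3=9/10 ∈ [17/20, 1) → index 3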